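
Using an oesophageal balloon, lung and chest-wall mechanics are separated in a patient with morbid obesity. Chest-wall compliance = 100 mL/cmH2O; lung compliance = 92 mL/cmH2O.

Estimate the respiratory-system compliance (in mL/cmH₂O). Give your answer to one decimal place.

47.9

Lung and chest wall are elastances in series: 1/Crs = 1/CL + 1/Ccw.
1/Crs = 1/92 + 1/100 = 0.02087.
Crs = 47.916 mL/cmH2O.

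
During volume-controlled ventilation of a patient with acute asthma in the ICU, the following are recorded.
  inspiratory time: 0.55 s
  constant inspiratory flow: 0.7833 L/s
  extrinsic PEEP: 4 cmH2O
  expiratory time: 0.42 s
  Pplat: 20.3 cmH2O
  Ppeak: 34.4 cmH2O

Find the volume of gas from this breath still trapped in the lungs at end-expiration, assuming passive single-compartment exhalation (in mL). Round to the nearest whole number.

Vt = flow × Ti = 0.7833 L/s × 0.55 s × 1000 mL/L = 430.82 mL.
R = (PIP − Pplat)/V̇ = (34.4 − 20.3) / 0.7833 = 14.1/0.7833 = 18.001 cmH2O·s/L.
C = Vt/(Pplat − PEEP) = 430.82 / (20.3 − 4) = 430.82/16.3 = 26.431 mL/cmH2O.
τ = R × C = 18.001 × 0.02643 L/cmH2O = 0.4758 s.
Fraction remaining = e^(−Te/τ) = e^(−0.42/0.4758) = 0.4137.
Trapped volume = 430.82 × 0.4137 = 178.23 mL.

178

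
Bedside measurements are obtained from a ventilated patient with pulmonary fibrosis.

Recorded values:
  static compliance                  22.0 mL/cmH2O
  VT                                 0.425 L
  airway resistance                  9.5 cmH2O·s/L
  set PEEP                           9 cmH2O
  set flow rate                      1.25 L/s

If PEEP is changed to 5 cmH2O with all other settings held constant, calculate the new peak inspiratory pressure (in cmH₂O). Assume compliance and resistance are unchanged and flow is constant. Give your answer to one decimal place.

36.2

PIP = Vt/C + R·V̇ + PEEP (constant-flow equation of motion).
Only the baseline term changes: ΔPIP = ΔPEEP = 5 − 9 = -4.0 cmH2O.
Original PIP = 425/22.0 + 9.5×1.25 + 9 = 40.193 cmH2O; new PIP = 40.193 + (-4.0) = 36.193 cmH2O.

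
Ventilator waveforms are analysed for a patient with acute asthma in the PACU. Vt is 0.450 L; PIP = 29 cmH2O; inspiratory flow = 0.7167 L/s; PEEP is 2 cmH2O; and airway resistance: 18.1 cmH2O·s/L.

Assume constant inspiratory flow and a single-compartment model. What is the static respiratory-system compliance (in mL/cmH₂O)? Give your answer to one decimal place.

Equation of motion (constant flow): PIP = Vt/C + R·V̇ + PEEP.
Vt/C = PIP − R·V̇ − PEEP = 29 − 18.1×0.7167 − 2 = 29 − 12.972 − 2 = 14.028 cmH2O.
C = Vt / 14.028 = 450 / 14.028 = 32.079 mL/cmH2O.

32.1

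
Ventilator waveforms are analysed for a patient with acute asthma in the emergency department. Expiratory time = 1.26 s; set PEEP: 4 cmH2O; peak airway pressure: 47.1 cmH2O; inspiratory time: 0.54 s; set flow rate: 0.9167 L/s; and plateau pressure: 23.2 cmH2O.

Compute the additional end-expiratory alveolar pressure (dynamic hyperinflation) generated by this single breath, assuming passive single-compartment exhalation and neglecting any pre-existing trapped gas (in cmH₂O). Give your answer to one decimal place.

Vt = flow × Ti = 0.9167 L/s × 0.54 s × 1000 mL/L = 495.02 mL.
R = (PIP − Pplat)/V̇ = (47.1 − 23.2) / 0.9167 = 23.9/0.9167 = 26.072 cmH2O·s/L.
C = Vt/(Pplat − PEEP) = 495.02 / (23.2 − 4) = 495.02/19.2 = 25.782 mL/cmH2O.
τ = R × C = 26.072 × 0.02578 L/cmH2O = 0.6721 s.
Fraction remaining = e^(−Te/τ) = e^(−1.26/0.6721) = 0.1534; trapped volume = 495.02 × 0.1534 = 75.936 mL.
Additional alveolar pressure from trapping ≈ V_trapped / C = 75.936 / 25.782 = 2.945 cmH2O.

2.9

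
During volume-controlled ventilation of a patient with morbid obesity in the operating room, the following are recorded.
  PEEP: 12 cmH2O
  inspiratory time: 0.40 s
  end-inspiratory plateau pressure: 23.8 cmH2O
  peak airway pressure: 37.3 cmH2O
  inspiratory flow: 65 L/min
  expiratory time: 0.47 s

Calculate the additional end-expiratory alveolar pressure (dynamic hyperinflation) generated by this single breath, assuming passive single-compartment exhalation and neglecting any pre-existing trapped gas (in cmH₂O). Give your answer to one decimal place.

Flow: 65 L/min ÷ 60 = 1.0833 L/s.
Vt = flow × Ti = 1.0833 L/s × 0.40 s × 1000 mL/L = 433.32 mL.
R = (PIP − Pplat)/V̇ = (37.3 − 23.8) / 1.0833 = 13.5/1.0833 = 12.462 cmH2O·s/L.
C = Vt/(Pplat − PEEP) = 433.32 / (23.8 − 12) = 433.32/11.8 = 36.722 mL/cmH2O.
τ = R × C = 12.462 × 0.03672 L/cmH2O = 0.4576 s.
Fraction remaining = e^(−Te/τ) = e^(−0.47/0.4576) = 0.358; trapped volume = 433.32 × 0.358 = 155.13 mL.
Additional alveolar pressure from trapping ≈ V_trapped / C = 155.13 / 36.722 = 4.224 cmH2O.

4.2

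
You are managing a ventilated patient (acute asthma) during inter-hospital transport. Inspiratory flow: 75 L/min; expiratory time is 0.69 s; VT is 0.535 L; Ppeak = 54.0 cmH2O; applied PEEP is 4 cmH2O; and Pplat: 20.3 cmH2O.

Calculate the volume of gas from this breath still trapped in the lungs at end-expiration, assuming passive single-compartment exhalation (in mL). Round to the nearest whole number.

245

Flow: 75 L/min ÷ 60 = 1.25 L/s.
R = (PIP − Pplat)/V̇ = (54.0 − 20.3) / 1.25 = 33.7/1.25 = 26.96 cmH2O·s/L.
C = Vt/(Pplat − PEEP) = 535.0 / (20.3 − 4) = 535.0/16.3 = 32.822 mL/cmH2O.
τ = R × C = 26.96 × 0.03282 L/cmH2O = 0.8848 s.
Fraction remaining = e^(−Te/τ) = e^(−0.69/0.8848) = 0.4585.
Trapped volume = 535.0 × 0.4585 = 245.3 mL.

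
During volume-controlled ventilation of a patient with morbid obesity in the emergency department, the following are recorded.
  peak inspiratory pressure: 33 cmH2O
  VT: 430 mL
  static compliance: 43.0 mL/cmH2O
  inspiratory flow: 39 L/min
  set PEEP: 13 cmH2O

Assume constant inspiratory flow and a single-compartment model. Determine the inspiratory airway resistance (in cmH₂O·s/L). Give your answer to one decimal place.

Flow: 39 L/min ÷ 60 = 0.65 L/s.
Equation of motion (constant flow): PIP = Vt/C + R·V̇ + PEEP.
R·V̇ = PIP − Vt/C − PEEP = 33 − 430/43.0 − 13 = 33 − 10.0 − 13 = 10.0 cmH2O.
R = 10.0 / 0.65 = 15.385 cmH2O·s/L.

15.4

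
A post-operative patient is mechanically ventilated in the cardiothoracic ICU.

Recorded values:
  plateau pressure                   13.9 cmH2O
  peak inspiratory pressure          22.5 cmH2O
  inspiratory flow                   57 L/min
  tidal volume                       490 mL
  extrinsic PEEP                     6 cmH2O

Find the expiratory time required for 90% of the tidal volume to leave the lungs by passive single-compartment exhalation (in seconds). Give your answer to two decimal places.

Flow: 57 L/min ÷ 60 = 0.95 L/s.
R = (PIP − Pplat)/V̇ = (22.5 − 13.9) / 0.95 = 8.6/0.95 = 9.053 cmH2O·s/L.
C = Vt/(Pplat − PEEP) = 490.0 / (13.9 − 6) = 490.0/7.9 = 62.025 mL/cmH2O.
τ = R × C = 9.053 × 0.06203 L/cmH2O = 0.5616 s.
t = −τ·ln(1 − 0.90) = −0.5616·ln(0.1) = 1.293 s.

1.29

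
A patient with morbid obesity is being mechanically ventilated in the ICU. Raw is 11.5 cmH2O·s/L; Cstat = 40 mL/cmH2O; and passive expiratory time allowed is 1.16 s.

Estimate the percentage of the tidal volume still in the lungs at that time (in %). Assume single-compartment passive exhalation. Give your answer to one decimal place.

8.0

τ = R × C = 11.5 × 40 mL/cmH2O = 11.5 × 0.040 L/cmH2O = 0.46 s.
Passive exhalation: V(t)/V₀ = e^(−t/τ) = e^(−1.16/0.46) = 0.08032.
Fraction remaining = 0.08032 → 8.032%.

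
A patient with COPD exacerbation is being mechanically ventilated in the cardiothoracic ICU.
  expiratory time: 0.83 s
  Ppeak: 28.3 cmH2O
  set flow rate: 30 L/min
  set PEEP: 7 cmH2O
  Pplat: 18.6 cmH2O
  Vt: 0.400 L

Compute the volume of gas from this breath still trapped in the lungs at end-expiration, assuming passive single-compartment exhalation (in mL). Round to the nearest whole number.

Flow: 30 L/min ÷ 60 = 0.5 L/s.
R = (PIP − Pplat)/V̇ = (28.3 − 18.6) / 0.5 = 9.7/0.5 = 19.4 cmH2O·s/L.
C = Vt/(Pplat − PEEP) = 400.0 / (18.6 − 7) = 400.0/11.6 = 34.483 mL/cmH2O.
τ = R × C = 19.4 × 0.03448 L/cmH2O = 0.6689 s.
Fraction remaining = e^(−Te/τ) = e^(−0.83/0.6689) = 0.2891.
Trapped volume = 400.0 × 0.2891 = 115.64 mL.

116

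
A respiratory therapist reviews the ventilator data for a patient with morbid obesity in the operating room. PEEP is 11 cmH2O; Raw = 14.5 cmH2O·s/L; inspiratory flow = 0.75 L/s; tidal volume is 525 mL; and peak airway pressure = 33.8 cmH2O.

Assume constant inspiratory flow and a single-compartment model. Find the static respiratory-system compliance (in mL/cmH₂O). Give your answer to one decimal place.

44.0

Equation of motion (constant flow): PIP = Vt/C + R·V̇ + PEEP.
Vt/C = PIP − R·V̇ − PEEP = 33.8 − 14.5×0.75 − 11 = 33.8 − 10.875 − 11 = 11.925 cmH2O.
C = Vt / 11.925 = 525 / 11.925 = 44.025 mL/cmH2O.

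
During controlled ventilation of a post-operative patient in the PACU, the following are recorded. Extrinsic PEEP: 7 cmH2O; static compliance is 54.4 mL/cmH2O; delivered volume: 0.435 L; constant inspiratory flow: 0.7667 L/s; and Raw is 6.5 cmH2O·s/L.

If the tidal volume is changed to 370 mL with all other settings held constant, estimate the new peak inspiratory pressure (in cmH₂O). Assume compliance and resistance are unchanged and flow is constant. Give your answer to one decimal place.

PIP = Vt/C + R·V̇ + PEEP (constant-flow equation of motion).
Only the elastic term changes: ΔPIP = ΔVt / C = (370 − 435) / 54.4 = -1.195 cmH2O.
Original PIP = 435/54.4 + 6.5×0.7667 + 7 = 19.98 cmH2O; new PIP = 19.98 + (-1.195) = 18.785 cmH2O.

18.8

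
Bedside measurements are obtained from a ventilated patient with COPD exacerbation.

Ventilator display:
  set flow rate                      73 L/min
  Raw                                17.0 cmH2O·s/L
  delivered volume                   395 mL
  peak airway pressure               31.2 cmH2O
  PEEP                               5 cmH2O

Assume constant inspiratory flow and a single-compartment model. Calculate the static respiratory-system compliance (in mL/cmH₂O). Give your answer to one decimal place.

71.6

Flow: 73 L/min ÷ 60 = 1.2167 L/s.
Equation of motion (constant flow): PIP = Vt/C + R·V̇ + PEEP.
Vt/C = PIP − R·V̇ − PEEP = 31.2 − 17.0×1.2167 − 5 = 31.2 − 20.684 − 5 = 5.516 cmH2O.
C = Vt / 5.516 = 395 / 5.516 = 71.61 mL/cmH2O.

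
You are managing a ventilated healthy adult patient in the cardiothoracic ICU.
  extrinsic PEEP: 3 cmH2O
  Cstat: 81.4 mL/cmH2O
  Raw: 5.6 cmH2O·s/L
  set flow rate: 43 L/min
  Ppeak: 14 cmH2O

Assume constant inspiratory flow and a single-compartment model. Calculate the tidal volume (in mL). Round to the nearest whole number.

Flow: 43 L/min ÷ 60 = 0.7167 L/s.
Equation of motion (constant flow): PIP = Vt/C + R·V̇ + PEEP.
Vt/C = PIP − R·V̇ − PEEP = 14 − 4.014 − 3 = 6.986 cmH2O.
Vt = C × 6.986 = 81.4 × 6.986 = 568.66 mL.

569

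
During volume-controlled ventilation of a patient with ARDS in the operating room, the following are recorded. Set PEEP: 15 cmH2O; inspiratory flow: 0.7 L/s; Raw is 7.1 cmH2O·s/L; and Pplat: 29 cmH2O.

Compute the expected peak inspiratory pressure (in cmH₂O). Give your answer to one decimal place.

PIP = Pplat + Raw × flow = 29 + 7.1 × 0.7 = 29 + 4.97 = 33.97 cmH2O.

34.0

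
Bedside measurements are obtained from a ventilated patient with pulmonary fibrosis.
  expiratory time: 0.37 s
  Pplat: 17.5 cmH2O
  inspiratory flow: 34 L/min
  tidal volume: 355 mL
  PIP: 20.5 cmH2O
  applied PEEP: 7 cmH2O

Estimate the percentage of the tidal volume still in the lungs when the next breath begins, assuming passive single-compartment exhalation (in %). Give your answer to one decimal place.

Flow: 34 L/min ÷ 60 = 0.5667 L/s.
R = (PIP − Pplat)/V̇ = (20.5 − 17.5) / 0.5667 = 3.0/0.5667 = 5.294 cmH2O·s/L.
C = Vt/(Pplat − PEEP) = 355.0 / (17.5 − 7) = 355.0/10.5 = 33.81 mL/cmH2O.
τ = R × C = 5.294 × 0.03381 L/cmH2O = 0.179 s.
Fraction remaining at end-expiration = e^(−Te/τ) = e^(−0.37/0.179) = 0.1266 → 12.66%.

12.7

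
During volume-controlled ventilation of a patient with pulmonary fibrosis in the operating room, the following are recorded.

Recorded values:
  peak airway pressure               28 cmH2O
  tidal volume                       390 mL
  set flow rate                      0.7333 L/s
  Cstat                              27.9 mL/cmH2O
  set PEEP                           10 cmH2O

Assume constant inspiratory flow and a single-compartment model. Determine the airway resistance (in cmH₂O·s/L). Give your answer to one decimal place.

5.5

Equation of motion (constant flow): PIP = Vt/C + R·V̇ + PEEP.
R·V̇ = PIP − Vt/C − PEEP = 28 − 390/27.9 − 10 = 28 − 13.978 − 10 = 4.022 cmH2O.
R = 4.022 / 0.7333 = 5.485 cmH2O·s/L.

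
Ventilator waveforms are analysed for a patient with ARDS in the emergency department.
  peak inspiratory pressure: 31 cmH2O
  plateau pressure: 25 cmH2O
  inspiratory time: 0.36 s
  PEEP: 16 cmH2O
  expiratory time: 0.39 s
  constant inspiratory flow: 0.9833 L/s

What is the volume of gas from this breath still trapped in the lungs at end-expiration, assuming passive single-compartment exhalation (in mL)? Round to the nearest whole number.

70

Vt = flow × Ti = 0.9833 L/s × 0.36 s × 1000 mL/L = 353.99 mL.
R = (PIP − Pplat)/V̇ = (31 − 25) / 0.9833 = 6.0/0.9833 = 6.102 cmH2O·s/L.
C = Vt/(Pplat − PEEP) = 353.99 / (25 − 16) = 353.99/9.0 = 39.332 mL/cmH2O.
τ = R × C = 6.102 × 0.03933 L/cmH2O = 0.24 s.
Fraction remaining = e^(−Te/τ) = e^(−0.39/0.24) = 0.1969.
Trapped volume = 353.99 × 0.1969 = 69.701 mL.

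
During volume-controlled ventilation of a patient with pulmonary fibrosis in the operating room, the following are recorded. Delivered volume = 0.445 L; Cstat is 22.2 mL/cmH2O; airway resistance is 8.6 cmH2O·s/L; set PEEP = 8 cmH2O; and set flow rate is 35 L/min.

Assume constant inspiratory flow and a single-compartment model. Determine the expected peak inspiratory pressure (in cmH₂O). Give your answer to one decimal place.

Flow: 35 L/min ÷ 60 = 0.5833 L/s.
Equation of motion (constant flow): PIP = Vt/C + R·V̇ + PEEP.
PIP = 445/22.2 + 8.6×0.5833 + 8 = 20.045 + 5.016 + 8 = 33.061 cmH2O.

33.1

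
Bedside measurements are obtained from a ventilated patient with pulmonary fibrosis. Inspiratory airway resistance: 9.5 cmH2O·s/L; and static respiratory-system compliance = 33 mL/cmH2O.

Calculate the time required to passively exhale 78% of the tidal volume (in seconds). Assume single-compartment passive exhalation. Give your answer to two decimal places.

0.47

τ = R × C = 9.5 × 33 mL/cmH2O = 9.5 × 0.033 L/cmH2O = 0.3135 s.
Exhaled fraction f = 1 − e^(−t/τ) → t = −τ·ln(1 − f) = −0.3135·ln(0.22) = 0.4747 s.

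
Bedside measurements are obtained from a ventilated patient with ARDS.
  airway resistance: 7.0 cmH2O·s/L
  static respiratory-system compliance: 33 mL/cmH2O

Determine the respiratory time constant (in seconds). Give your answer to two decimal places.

τ = R × C = 7.0 × 33 mL/cmH2O = 7.0 × 0.033 L/cmH2O = 0.231 s.

0.23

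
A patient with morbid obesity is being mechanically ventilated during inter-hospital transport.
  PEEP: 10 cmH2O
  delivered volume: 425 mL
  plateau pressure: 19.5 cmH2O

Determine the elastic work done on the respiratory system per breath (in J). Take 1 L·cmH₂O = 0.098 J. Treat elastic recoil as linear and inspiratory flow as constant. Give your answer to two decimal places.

0.20

Elastic work ≈ ½ × (Pplat − PEEP) × Vt = 0.5 × (19.5 − 10) × 0.425 L = 0.5 × 9.5 × 0.425 = 2.019 L·cmH2O.
× 0.098 J/(L·cmH2O) → 0.1979 J.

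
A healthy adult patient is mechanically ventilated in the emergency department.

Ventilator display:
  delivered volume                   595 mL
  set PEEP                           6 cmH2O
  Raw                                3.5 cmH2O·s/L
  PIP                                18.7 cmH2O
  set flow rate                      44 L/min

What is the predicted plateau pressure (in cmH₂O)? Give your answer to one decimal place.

Flow: 44 L/min ÷ 60 = 0.7333 L/s.
Pplat = PIP − Raw × flow = 18.7 − 3.5 × 0.7333 = 18.7 − 2.567 = 16.133 cmH2O.

16.1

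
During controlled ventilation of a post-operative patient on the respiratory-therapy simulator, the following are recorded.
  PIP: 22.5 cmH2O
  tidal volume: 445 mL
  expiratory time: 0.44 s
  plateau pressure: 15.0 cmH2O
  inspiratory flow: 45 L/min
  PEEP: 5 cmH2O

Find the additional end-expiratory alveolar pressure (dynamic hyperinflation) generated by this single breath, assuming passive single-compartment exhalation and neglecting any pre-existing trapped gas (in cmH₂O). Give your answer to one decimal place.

3.7

Flow: 45 L/min ÷ 60 = 0.75 L/s.
R = (PIP − Pplat)/V̇ = (22.5 − 15.0) / 0.75 = 7.5/0.75 = 10.0 cmH2O·s/L.
C = Vt/(Pplat − PEEP) = 445.0 / (15.0 − 5) = 445.0/10.0 = 44.5 mL/cmH2O.
τ = R × C = 10.0 × 0.0445 L/cmH2O = 0.445 s.
Fraction remaining = e^(−Te/τ) = e^(−0.44/0.445) = 0.372; trapped volume = 445.0 × 0.372 = 165.54 mL.
Additional alveolar pressure from trapping ≈ V_trapped / C = 165.54 / 44.5 = 3.72 cmH2O.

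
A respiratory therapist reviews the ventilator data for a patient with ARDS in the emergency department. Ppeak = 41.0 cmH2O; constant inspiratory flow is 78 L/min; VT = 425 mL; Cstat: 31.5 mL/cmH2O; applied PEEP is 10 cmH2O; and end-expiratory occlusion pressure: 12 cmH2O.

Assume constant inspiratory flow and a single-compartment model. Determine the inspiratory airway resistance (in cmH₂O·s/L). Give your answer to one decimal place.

Flow: 78 L/min ÷ 60 = 1.3 L/s.
Total PEEP = 12 cmH2O (set 10 + intrinsic 2); this is the baseline alveolar pressure.
Equation of motion (constant flow): PIP = Vt/C + R·V̇ + PEEP.
R·V̇ = PIP − Vt/C − PEEP = 41.0 − 425/31.5 − 12 = 41.0 − 13.492 − 12 = 15.508 cmH2O.
R = 15.508 / 1.3 = 11.929 cmH2O·s/L.

11.9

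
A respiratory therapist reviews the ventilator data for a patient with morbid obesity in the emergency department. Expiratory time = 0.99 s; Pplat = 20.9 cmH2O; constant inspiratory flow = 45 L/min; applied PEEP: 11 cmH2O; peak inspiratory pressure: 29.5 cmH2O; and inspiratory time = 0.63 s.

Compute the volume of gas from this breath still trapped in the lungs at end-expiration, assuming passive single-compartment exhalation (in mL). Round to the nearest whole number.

77

Flow: 45 L/min ÷ 60 = 0.75 L/s.
Vt = flow × Ti = 0.75 L/s × 0.63 s × 1000 mL/L = 472.5 mL.
R = (PIP − Pplat)/V̇ = (29.5 − 20.9) / 0.75 = 8.6/0.75 = 11.467 cmH2O·s/L.
C = Vt/(Pplat − PEEP) = 472.5 / (20.9 − 11) = 472.5/9.9 = 47.727 mL/cmH2O.
τ = R × C = 11.467 × 0.04773 L/cmH2O = 0.5473 s.
Fraction remaining = e^(−Te/τ) = e^(−0.99/0.5473) = 0.1638.
Trapped volume = 472.5 × 0.1638 = 77.396 mL.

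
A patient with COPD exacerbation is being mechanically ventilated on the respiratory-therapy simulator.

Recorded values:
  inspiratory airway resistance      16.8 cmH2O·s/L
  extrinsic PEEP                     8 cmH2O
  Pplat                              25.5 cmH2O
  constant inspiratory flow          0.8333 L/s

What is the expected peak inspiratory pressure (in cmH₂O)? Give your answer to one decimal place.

PIP = Pplat + Raw × flow = 25.5 + 16.8 × 0.8333 = 25.5 + 13.999 = 39.499 cmH2O.

39.5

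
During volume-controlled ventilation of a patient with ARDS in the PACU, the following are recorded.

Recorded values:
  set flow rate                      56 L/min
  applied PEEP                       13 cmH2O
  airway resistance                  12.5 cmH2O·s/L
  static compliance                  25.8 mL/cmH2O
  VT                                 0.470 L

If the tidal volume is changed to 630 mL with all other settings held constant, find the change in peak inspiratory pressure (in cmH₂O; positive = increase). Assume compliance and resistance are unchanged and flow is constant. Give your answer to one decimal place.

6.2

PIP = Vt/C + R·V̇ + PEEP (constant-flow equation of motion).
Only the elastic term changes: ΔPIP = ΔVt / C = (630 − 470) / 25.8 = 6.202 cmH2O.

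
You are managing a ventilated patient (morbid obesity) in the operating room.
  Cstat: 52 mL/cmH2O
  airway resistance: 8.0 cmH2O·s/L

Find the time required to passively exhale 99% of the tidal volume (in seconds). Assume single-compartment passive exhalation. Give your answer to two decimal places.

1.92

τ = R × C = 8.0 × 52 mL/cmH2O = 8.0 × 0.052 L/cmH2O = 0.416 s.
Exhaled fraction f = 1 − e^(−t/τ) → t = −τ·ln(1 − f) = −0.416·ln(0.01) = 1.916 s.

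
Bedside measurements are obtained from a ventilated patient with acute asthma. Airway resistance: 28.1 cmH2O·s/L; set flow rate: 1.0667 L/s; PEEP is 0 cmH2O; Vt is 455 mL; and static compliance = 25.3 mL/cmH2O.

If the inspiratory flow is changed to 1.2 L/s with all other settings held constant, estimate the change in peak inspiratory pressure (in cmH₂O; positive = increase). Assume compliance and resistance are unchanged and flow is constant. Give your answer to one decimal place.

PIP = Vt/C + R·V̇ + PEEP (constant-flow equation of motion).
Only the resistive term changes: ΔPIP = R × ΔV̇ = 28.1 × (1.2 − 1.0667) = 28.1 × 0.1333 = 3.746 cmH2O.

3.7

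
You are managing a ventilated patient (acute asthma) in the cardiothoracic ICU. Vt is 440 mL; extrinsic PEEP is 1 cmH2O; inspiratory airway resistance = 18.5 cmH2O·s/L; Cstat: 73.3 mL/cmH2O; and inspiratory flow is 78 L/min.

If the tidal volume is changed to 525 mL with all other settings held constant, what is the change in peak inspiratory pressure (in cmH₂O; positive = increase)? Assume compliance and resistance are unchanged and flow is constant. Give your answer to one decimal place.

1.2

PIP = Vt/C + R·V̇ + PEEP (constant-flow equation of motion).
Only the elastic term changes: ΔPIP = ΔVt / C = (525 − 440) / 73.3 = 1.16 cmH2O.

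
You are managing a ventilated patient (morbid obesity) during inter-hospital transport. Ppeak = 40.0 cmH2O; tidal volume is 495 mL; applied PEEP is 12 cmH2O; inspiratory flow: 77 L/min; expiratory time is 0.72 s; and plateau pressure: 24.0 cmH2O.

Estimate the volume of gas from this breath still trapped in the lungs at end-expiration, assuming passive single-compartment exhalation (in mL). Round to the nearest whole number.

Flow: 77 L/min ÷ 60 = 1.2833 L/s.
R = (PIP − Pplat)/V̇ = (40.0 − 24.0) / 1.2833 = 16.0/1.2833 = 12.468 cmH2O·s/L.
C = Vt/(Pplat − PEEP) = 495.0 / (24.0 − 12) = 495.0/12.0 = 41.25 mL/cmH2O.
τ = R × C = 12.468 × 0.04125 L/cmH2O = 0.5143 s.
Fraction remaining = e^(−Te/τ) = e^(−0.72/0.5143) = 0.2466.
Trapped volume = 495.0 × 0.2466 = 122.07 mL.

122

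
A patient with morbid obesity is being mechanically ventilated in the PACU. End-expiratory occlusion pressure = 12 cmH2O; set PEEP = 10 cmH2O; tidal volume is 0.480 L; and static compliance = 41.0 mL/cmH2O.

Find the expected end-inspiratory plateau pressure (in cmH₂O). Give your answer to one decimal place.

23.7

End-expiratory occlusion gives total PEEP = 12 cmH2O (intrinsic PEEP = 12 − 10 = 2). Use total PEEP for the elastic gradient.
Pplat = PEEPtotal + Vt / Cstat = 12 + 480 / 41.0 = 12 + 11.707 = 23.707 cmH2O.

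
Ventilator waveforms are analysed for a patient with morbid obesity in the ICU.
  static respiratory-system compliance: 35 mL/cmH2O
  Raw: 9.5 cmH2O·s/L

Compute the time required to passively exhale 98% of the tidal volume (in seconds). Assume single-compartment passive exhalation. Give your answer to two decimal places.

τ = R × C = 9.5 × 35 mL/cmH2O = 9.5 × 0.035 L/cmH2O = 0.3325 s.
Exhaled fraction f = 1 − e^(−t/τ) → t = −τ·ln(1 − f) = −0.3325·ln(0.02) = 1.301 s.

1.30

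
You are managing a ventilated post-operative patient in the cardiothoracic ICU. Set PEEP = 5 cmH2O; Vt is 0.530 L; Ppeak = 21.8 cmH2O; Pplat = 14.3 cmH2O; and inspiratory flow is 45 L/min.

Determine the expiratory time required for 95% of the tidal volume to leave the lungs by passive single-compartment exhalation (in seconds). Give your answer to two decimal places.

Flow: 45 L/min ÷ 60 = 0.75 L/s.
R = (PIP − Pplat)/V̇ = (21.8 − 14.3) / 0.75 = 7.5/0.75 = 10.0 cmH2O·s/L.
C = Vt/(Pplat − PEEP) = 530.0 / (14.3 − 5) = 530.0/9.3 = 56.989 mL/cmH2O.
τ = R × C = 10.0 × 0.05699 L/cmH2O = 0.5699 s.
t = −τ·ln(1 − 0.95) = −0.5699·ln(0.05) = 1.707 s.

1.71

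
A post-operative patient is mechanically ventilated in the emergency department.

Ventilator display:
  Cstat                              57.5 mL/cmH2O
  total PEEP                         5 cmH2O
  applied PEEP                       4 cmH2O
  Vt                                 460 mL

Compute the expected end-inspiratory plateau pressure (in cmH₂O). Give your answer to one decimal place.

13.0

End-expiratory occlusion gives total PEEP = 5 cmH2O (intrinsic PEEP = 5 − 4 = 1). Use total PEEP for the elastic gradient.
Pplat = PEEPtotal + Vt / Cstat = 5 + 460 / 57.5 = 5 + 8.0 = 13.0 cmH2O.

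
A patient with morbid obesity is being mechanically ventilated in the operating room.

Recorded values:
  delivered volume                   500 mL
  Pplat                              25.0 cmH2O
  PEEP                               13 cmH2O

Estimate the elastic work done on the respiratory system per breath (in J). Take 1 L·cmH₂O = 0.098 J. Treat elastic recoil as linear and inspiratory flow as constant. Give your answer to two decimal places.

Elastic work ≈ ½ × (Pplat − PEEP) × Vt = 0.5 × (25.0 − 13) × 0.500 L = 0.5 × 12.0 × 0.500 = 3.0 L·cmH2O.
× 0.098 J/(L·cmH2O) → 0.294 J.

0.29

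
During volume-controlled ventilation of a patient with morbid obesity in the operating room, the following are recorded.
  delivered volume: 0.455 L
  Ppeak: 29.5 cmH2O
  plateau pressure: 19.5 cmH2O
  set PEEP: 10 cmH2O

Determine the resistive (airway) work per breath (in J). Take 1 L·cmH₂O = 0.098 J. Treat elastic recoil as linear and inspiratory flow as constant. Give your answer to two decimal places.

With constant inspiratory flow the resistive pressure is constant at PIP − Pplat = 29.5 − 19.5 = 10.0 cmH2O, so resistive work = 10.0 × 0.455 = 4.55 L·cmH2O.
× 0.098 J/(L·cmH2O) → 0.4459 J.

0.45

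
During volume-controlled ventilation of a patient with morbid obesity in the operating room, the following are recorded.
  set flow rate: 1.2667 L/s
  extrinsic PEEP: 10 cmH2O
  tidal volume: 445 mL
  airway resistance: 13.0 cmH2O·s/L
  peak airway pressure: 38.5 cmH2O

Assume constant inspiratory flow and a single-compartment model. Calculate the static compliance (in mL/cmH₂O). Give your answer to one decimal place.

Equation of motion (constant flow): PIP = Vt/C + R·V̇ + PEEP.
Vt/C = PIP − R·V̇ − PEEP = 38.5 − 13.0×1.2667 − 10 = 38.5 − 16.467 − 10 = 12.033 cmH2O.
C = Vt / 12.033 = 445 / 12.033 = 36.982 mL/cmH2O.

37.0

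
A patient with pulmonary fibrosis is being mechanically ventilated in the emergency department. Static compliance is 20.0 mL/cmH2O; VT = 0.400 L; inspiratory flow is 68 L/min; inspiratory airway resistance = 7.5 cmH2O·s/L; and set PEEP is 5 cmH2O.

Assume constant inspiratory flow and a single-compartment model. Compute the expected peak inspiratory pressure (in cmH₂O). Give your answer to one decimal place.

Flow: 68 L/min ÷ 60 = 1.1333 L/s.
Equation of motion (constant flow): PIP = Vt/C + R·V̇ + PEEP.
PIP = 400/20.0 + 7.5×1.1333 + 5 = 20.0 + 8.5 + 5 = 33.5 cmH2O.

33.5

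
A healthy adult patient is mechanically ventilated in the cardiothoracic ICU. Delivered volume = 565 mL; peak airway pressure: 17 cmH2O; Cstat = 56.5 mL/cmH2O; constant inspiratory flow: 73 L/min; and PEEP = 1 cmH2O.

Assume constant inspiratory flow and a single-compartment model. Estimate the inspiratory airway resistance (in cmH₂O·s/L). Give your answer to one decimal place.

4.9

Flow: 73 L/min ÷ 60 = 1.2167 L/s.
Equation of motion (constant flow): PIP = Vt/C + R·V̇ + PEEP.
R·V̇ = PIP − Vt/C − PEEP = 17 − 565/56.5 − 1 = 17 − 10.0 − 1 = 6.0 cmH2O.
R = 6.0 / 1.2167 = 4.931 cmH2O·s/L.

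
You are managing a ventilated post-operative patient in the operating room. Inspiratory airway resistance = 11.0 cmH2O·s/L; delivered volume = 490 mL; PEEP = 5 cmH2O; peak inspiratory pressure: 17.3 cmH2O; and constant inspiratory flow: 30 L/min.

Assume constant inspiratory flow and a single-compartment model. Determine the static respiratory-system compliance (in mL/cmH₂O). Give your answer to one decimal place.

Flow: 30 L/min ÷ 60 = 0.5 L/s.
Equation of motion (constant flow): PIP = Vt/C + R·V̇ + PEEP.
Vt/C = PIP − R·V̇ − PEEP = 17.3 − 11.0×0.5 − 5 = 17.3 − 5.5 − 5 = 6.8 cmH2O.
C = Vt / 6.8 = 490 / 6.8 = 72.059 mL/cmH2O.

72.1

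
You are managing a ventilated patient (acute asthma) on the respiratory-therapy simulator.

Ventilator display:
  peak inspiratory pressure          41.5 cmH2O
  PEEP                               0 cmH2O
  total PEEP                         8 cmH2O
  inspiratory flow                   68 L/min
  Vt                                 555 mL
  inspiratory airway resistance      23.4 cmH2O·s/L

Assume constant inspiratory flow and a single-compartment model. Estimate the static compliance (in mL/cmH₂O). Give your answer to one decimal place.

Flow: 68 L/min ÷ 60 = 1.1333 L/s.
Total PEEP = 8 cmH2O (set 0 + intrinsic 8); this is the baseline alveolar pressure.
Equation of motion (constant flow): PIP = Vt/C + R·V̇ + PEEP.
Vt/C = PIP − R·V̇ − PEEP = 41.5 − 23.4×1.1333 − 8 = 41.5 − 26.519 − 8 = 6.981 cmH2O.
C = Vt / 6.981 = 555 / 6.981 = 79.502 mL/cmH2O.

79.5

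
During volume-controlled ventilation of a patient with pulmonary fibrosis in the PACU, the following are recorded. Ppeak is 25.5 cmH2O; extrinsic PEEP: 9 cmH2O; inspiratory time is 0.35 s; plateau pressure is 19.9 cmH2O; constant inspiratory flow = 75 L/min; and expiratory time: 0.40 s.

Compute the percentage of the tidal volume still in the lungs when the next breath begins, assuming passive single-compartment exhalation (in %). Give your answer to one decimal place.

10.8

Flow: 75 L/min ÷ 60 = 1.25 L/s.
Vt = flow × Ti = 1.25 L/s × 0.35 s × 1000 mL/L = 437.5 mL.
R = (PIP − Pplat)/V̇ = (25.5 − 19.9) / 1.25 = 5.6/1.25 = 4.48 cmH2O·s/L.
C = Vt/(Pplat − PEEP) = 437.5 / (19.9 − 9) = 437.5/10.9 = 40.138 mL/cmH2O.
τ = R × C = 4.48 × 0.04014 L/cmH2O = 0.1798 s.
Fraction remaining at end-expiration = e^(−Te/τ) = e^(−0.40/0.1798) = 0.1081 → 10.81%.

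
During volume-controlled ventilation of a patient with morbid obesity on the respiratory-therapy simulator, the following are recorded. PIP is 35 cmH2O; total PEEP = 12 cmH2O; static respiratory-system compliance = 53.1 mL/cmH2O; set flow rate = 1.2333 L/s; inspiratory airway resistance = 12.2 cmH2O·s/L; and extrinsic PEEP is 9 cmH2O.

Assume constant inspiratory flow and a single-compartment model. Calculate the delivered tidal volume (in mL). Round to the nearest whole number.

Total PEEP = 12 cmH2O (set 9 + intrinsic 3); this is the baseline alveolar pressure.
Equation of motion (constant flow): PIP = Vt/C + R·V̇ + PEEP.
Vt/C = PIP − R·V̇ − PEEP = 35 − 15.046 − 12 = 7.954 cmH2O.
Vt = C × 7.954 = 53.1 × 7.954 = 422.36 mL.

422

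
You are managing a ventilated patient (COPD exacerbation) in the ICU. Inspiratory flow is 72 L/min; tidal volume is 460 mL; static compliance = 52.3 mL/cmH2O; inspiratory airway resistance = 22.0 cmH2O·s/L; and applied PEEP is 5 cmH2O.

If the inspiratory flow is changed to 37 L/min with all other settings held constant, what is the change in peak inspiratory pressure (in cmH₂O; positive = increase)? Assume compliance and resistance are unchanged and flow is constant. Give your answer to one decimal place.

-12.8

Flow: 72 L/min ÷ 60 = 1.2 L/s.
New flow: 37 L/min ÷ 60 = 0.6167 L/s.
PIP = Vt/C + R·V̇ + PEEP (constant-flow equation of motion).
Only the resistive term changes: ΔPIP = R × ΔV̇ = 22.0 × (0.6167 − 1.2) = 22.0 × -0.5833 = -12.833 cmH2O.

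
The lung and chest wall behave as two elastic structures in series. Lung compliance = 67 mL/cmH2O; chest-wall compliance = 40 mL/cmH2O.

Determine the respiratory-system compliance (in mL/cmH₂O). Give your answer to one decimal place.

Lung and chest wall are elastances in series: 1/Crs = 1/CL + 1/Ccw.
1/Crs = 1/67 + 1/40 = 0.03993.
Crs = 25.044 mL/cmH2O.

25.0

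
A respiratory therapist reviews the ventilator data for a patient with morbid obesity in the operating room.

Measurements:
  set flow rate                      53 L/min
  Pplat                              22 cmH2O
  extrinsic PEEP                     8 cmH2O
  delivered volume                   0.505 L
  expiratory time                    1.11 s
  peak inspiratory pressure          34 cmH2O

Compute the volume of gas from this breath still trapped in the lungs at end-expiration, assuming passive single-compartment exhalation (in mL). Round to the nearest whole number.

Flow: 53 L/min ÷ 60 = 0.8833 L/s.
R = (PIP − Pplat)/V̇ = (34 − 22) / 0.8833 = 12.0/0.8833 = 13.585 cmH2O·s/L.
C = Vt/(Pplat − PEEP) = 505.0 / (22 − 8) = 505.0/14.0 = 36.071 mL/cmH2O.
τ = R × C = 13.585 × 0.03607 L/cmH2O = 0.49 s.
Fraction remaining = e^(−Te/τ) = e^(−1.11/0.49) = 0.1038.
Trapped volume = 505.0 × 0.1038 = 52.419 mL.

52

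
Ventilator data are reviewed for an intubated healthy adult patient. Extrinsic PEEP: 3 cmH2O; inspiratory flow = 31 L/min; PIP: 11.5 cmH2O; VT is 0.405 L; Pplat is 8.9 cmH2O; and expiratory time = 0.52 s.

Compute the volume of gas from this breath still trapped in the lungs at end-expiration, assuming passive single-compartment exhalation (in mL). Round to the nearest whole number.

Flow: 31 L/min ÷ 60 = 0.5167 L/s.
R = (PIP − Pplat)/V̇ = (11.5 − 8.9) / 0.5167 = 2.6/0.5167 = 5.032 cmH2O·s/L.
C = Vt/(Pplat − PEEP) = 405.0 / (8.9 − 3) = 405.0/5.9 = 68.644 mL/cmH2O.
τ = R × C = 5.032 × 0.06864 L/cmH2O = 0.3454 s.
Fraction remaining = e^(−Te/τ) = e^(−0.52/0.3454) = 0.2219.
Trapped volume = 405.0 × 0.2219 = 89.87 mL.

90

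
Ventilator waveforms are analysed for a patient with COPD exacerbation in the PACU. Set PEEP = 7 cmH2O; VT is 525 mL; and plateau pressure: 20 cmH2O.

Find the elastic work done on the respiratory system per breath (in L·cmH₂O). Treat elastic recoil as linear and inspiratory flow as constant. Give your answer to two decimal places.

3.41

Elastic work ≈ ½ × (Pplat − PEEP) × Vt = 0.5 × (20 − 7) × 0.525 L = 0.5 × 13.0 × 0.525 = 3.413 L·cmH2O.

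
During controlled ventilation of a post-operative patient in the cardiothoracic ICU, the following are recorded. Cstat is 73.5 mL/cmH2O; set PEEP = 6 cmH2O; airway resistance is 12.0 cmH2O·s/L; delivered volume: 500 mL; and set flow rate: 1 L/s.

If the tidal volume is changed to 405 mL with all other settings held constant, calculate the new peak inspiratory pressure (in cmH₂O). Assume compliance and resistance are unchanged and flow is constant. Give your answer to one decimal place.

23.5

PIP = Vt/C + R·V̇ + PEEP (constant-flow equation of motion).
Only the elastic term changes: ΔPIP = ΔVt / C = (405 − 500) / 73.5 = -1.293 cmH2O.
Original PIP = 500/73.5 + 12.0×1 + 6 = 24.803 cmH2O; new PIP = 24.803 + (-1.293) = 23.51 cmH2O.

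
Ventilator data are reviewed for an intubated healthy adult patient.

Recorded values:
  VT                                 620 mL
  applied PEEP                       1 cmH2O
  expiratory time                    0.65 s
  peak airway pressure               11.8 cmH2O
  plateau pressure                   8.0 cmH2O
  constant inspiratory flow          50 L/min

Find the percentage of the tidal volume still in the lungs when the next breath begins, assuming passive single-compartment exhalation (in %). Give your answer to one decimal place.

Flow: 50 L/min ÷ 60 = 0.8333 L/s.
R = (PIP − Pplat)/V̇ = (11.8 − 8.0) / 0.8333 = 3.8/0.8333 = 4.56 cmH2O·s/L.
C = Vt/(Pplat − PEEP) = 620.0 / (8.0 − 1) = 620.0/7.0 = 88.571 mL/cmH2O.
τ = R × C = 4.56 × 0.08857 L/cmH2O = 0.4039 s.
Fraction remaining at end-expiration = e^(−Te/τ) = e^(−0.65/0.4039) = 0.2 → 20.0%.

20.0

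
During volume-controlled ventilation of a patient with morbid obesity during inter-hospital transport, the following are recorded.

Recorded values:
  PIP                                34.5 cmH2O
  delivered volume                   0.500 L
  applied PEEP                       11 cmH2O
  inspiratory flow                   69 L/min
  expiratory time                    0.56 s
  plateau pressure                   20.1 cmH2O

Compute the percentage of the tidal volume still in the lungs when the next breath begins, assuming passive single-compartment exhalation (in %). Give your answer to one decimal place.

Flow: 69 L/min ÷ 60 = 1.15 L/s.
R = (PIP − Pplat)/V̇ = (34.5 − 20.1) / 1.15 = 14.4/1.15 = 12.522 cmH2O·s/L.
C = Vt/(Pplat − PEEP) = 500.0 / (20.1 − 11) = 500.0/9.1 = 54.945 mL/cmH2O.
τ = R × C = 12.522 × 0.05495 L/cmH2O = 0.6881 s.
Fraction remaining at end-expiration = e^(−Te/τ) = e^(−0.56/0.6881) = 0.4432 → 44.32%.

44.3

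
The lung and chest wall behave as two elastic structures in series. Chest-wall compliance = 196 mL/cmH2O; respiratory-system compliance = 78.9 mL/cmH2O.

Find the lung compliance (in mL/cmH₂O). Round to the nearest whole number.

1/CL = 1/Crs − 1/Ccw.
1/CL = 1/78.9 − 1/196 = 0.007572.
CL = 132.07 mL/cmH2O.

132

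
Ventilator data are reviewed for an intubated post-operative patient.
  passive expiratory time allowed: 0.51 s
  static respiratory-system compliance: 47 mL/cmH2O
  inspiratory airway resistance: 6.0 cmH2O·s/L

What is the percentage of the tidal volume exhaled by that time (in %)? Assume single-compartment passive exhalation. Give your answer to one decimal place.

τ = R × C = 6.0 × 47 mL/cmH2O = 6.0 × 0.047 L/cmH2O = 0.282 s.
Passive exhalation: V(t)/V₀ = e^(−t/τ) = e^(−0.51/0.282) = 0.1639.
Fraction exhaled = 1 − 0.1639 = 0.8361 → 83.61%.

83.6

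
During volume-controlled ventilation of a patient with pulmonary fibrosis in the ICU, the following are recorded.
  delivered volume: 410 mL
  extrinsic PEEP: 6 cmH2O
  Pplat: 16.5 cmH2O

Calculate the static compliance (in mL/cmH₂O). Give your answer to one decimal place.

39.0

Cstat = Vt / (Pplat − PEEP) = 410 / (16.5 − 6) = 410 / 10.5 = 39.048 mL/cmH2O.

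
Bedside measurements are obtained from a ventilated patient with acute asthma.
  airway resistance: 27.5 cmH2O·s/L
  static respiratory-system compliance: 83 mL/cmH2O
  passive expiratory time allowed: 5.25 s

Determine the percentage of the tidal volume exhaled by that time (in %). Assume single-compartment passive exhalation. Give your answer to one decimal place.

90.0

τ = R × C = 27.5 × 83 mL/cmH2O = 27.5 × 0.083 L/cmH2O = 2.283 s.
Passive exhalation: V(t)/V₀ = e^(−t/τ) = e^(−5.25/2.283) = 0.1003.
Fraction exhaled = 1 − 0.1003 = 0.8997 → 89.97%.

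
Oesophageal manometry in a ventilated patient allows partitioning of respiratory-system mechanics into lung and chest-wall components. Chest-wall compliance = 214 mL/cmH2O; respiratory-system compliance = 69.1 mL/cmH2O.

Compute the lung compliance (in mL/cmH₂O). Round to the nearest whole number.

102

1/CL = 1/Crs − 1/Ccw.
1/CL = 1/69.1 − 1/214 = 0.009799.
CL = 102.05 mL/cmH2O.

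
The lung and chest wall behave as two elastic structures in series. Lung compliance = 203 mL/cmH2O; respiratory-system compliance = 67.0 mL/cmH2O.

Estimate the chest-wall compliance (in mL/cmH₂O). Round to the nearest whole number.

1/Ccw = 1/Crs − 1/CL.
1/Ccw = 1/67.0 − 1/203 = 0.009999.
Ccw = 100.01 mL/cmH2O.

100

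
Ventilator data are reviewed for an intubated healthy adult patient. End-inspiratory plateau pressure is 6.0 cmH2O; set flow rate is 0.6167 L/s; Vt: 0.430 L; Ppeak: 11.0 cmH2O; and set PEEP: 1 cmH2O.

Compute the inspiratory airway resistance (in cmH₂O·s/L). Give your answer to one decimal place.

Raw = (PIP − Pplat) / flow = (11.0 − 6.0) / 0.6167 = 5.0 / 0.6167 = 8.108 cmH2O·s/L.

8.1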